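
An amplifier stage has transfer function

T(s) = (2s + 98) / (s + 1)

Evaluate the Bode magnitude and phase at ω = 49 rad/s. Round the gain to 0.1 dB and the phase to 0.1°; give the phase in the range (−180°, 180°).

9.0 dB, -43.8°

Substitute s = j49:
Numerator: 2(j49) + 98 = 98 + j98
Denominator: (j49) + 1 = 1 + j49
|N| = √(98² + 98²) ≈ 138.59, ∠N ≈ 45.00°
|D| = √(1² + 49²) ≈ 49.01, ∠D ≈ 88.83°
|T| = 138.59 / 49.01 ≈ 2.8278
Gain = 20 log₁₀(2.8278) ≈ 9.03 dB
∠T = 45.00° − 88.83° = -43.83°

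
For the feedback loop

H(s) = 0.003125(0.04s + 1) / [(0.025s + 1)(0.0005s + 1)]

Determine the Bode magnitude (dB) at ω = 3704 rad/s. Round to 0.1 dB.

At ω = 3704 rad/s:
zero (1 + j3704·0.04) = 1 + j148.16 → |·| ≈ 148.16, ∠ ≈ 89.61°
pole (1 + j3704·0.025) = 1 + j92.6 → |·| ≈ 92.605, ∠ ≈ 89.38°
pole (1 + j3704·0.0005) = 1 + j1.852 → |·| ≈ 2.1047, ∠ ≈ 61.63°
|H| = 0.003125 · 148.16 / (92.605 · 2.1047) ≈ 0.0023755
Gain = 20 log₁₀(0.0023755) ≈ -52.48 dB

-52.5 dB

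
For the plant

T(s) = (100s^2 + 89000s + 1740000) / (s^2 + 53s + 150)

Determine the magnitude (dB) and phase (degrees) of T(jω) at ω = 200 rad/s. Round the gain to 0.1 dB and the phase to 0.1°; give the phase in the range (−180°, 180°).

52.8 dB, -67.9°

Substitute s = j200:
Numerator: 100(j200)^2 + 89000(j200) + 1740000 = -2260000 + j17800000
Denominator: (j200)^2 + 53(j200) + 150 = -39850 + j10600
|N| = √(2260000² + 17800000²) ≈ 1.7943e+07, ∠N ≈ 97.24°
|D| = √(39850² + 10600²) ≈ 41236, ∠D ≈ 165.10°
|T| = 1.7943e+07 / 41236 ≈ 435.13
Gain = 20 log₁₀(435.13) ≈ 52.77 dB
∠T = 97.24° − 165.10° = -67.86°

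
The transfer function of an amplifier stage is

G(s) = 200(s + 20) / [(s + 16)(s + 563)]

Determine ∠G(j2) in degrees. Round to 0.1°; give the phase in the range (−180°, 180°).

-1.6°

At s = jω = j2:
zero (s+20): 20 + j2 → |·| = √(20²+2²) = √404 ≈ 20.1, ∠ = arctan(2/20) ≈ 5.71°
pole (s+16): 16 + j2 → |·| = √(16²+2²) = √260 ≈ 16.125, ∠ = arctan(2/16) ≈ 7.13°
pole (s+563): 563 + j2 → |·| = √(563²+2²) = √316973 ≈ 563, ∠ = arctan(2/563) ≈ 0.20°
∠G = 5.71° − 7.33° = -1.62°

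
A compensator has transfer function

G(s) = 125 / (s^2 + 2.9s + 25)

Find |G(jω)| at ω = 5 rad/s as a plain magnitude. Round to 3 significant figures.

8.62

At s = jω = j5:
quadratic: (j5)² + 2.9·j5 + 25 = 0 + j14.5 → |·| ≈ 14.5, ∠ ≈ 90.00°
|G| = 125 / 14.5 ≈ 8.6207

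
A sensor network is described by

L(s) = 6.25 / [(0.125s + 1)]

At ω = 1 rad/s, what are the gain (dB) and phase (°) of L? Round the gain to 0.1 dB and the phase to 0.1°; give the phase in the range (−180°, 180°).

At ω = 1 rad/s:
pole (1 + j1·0.125) = 1 + j0.125 → |·| ≈ 1.0078, ∠ ≈ 7.13°
|L| = 6.25 · 1 / (1.0078) ≈ 6.2016
Gain = 20 log₁₀(6.2016) ≈ 15.85 dB
∠L = (0°) − (7.13°) = -7.13°

15.9 dB, -7.1°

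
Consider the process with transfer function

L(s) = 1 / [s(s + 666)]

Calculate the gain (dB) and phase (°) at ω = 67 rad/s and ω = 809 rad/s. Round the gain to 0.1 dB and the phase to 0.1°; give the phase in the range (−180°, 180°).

ω = 67: -93.0 dB, -95.7°; ω = 809: -118.6 dB, -140.5°

At s = jω = j67:
pole (s+666): 666 + j67 → |·| = √(666²+67²) = √448045 ≈ 669.36, ∠ = arctan(67/666) ≈ 5.74°
pole at origin: |s| = 67, ∠ = 90.00° (in denominator)
|L| = 1 / 44847 ≈ 2.2298e-05
Gain = 20 log₁₀(2.2298e-05) ≈ -93.03 dB
∠L = 0.00° − 95.74° = -95.74°

At s = jω = j809:
pole (s+666): 666 + j809 → |·| = √(666²+809²) = √1098037 ≈ 1047.9, ∠ = arctan(809/666) ≈ 50.54°
pole at origin: |s| = 809, ∠ = 90.00° (in denominator)
|L| = 1 / 8.4775e+05 ≈ 1.1796e-06
Gain = 20 log₁₀(1.1796e-06) ≈ -118.57 dB
∠L = 0.00° − 140.54° = -140.54°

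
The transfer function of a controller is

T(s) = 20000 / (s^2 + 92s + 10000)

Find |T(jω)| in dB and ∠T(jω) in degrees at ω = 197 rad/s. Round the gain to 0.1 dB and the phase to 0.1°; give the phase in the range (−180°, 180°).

At s = jω = j197:
quadratic: (j197)² + 92·j197 + 10000 = -28809 + j18124 → |·| ≈ 34036, ∠ ≈ 147.83°
|T| = 20000 / 34036 ≈ 0.58761
Gain = 20 log₁₀(0.58761) ≈ -4.62 dB
∠T = 0.00° − 147.83° = -147.83°

-4.6 dB, -147.8°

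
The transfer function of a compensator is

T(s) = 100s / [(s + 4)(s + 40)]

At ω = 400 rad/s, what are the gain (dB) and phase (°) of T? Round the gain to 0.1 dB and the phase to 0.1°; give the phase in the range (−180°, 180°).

At s = jω = j400:
zero at origin: s = j400 → |·| = 400, ∠ = 90.00°
pole (s+4): 4 + j400 → |·| = √(4²+400²) = √160016 ≈ 400.02, ∠ = arctan(400/4) ≈ 89.43°
pole (s+40): 40 + j400 → |·| = √(40²+400²) = √161600 ≈ 402, ∠ = arctan(400/40) ≈ 84.29°
|T| = 100 · 400 / 1.6081e+05 ≈ 0.24874
Gain = 20 log₁₀(0.24874) ≈ -12.09 dB
∠T = 90.00° − 173.72° = -83.72°

-12.1 dB, -83.7°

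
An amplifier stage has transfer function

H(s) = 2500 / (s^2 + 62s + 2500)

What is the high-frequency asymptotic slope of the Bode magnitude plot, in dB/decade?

-40 dB/decade

Each pole contributes −20 dB/decade at high frequency; each zero contributes +20 dB/decade.
Net: 0 zero(s) − 2 pole(s) → -40 dB/decade.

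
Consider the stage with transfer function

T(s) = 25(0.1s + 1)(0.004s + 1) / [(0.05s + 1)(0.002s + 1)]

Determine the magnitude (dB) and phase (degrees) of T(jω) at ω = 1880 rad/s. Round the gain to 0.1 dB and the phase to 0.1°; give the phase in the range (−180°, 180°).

At ω = 1880 rad/s:
zero (1 + j1880·0.1) = 1 + j188 → |·| ≈ 188, ∠ ≈ 89.70°
zero (1 + j1880·0.004) = 1 + j7.52 → |·| ≈ 7.5862, ∠ ≈ 82.43°
pole (1 + j1880·0.05) = 1 + j94 → |·| ≈ 94.005, ∠ ≈ 89.39°
pole (1 + j1880·0.002) = 1 + j3.76 → |·| ≈ 3.8907, ∠ ≈ 75.11°
|T| = 25 · 188 · 7.5862 / (94.005 · 3.8907) ≈ 97.486
Gain = 20 log₁₀(97.486) ≈ 39.78 dB
∠T = (89.70° + 82.43°) − (89.39° + 75.11°) = 7.63°

39.8 dB, 7.6°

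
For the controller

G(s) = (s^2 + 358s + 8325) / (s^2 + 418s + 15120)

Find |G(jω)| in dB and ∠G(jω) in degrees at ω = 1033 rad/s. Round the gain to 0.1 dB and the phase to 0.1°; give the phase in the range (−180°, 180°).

Substitute s = j1033:
Numerator: (j1033)^2 + 358(j1033) + 8325 = -1058764 + j369814
Denominator: (j1033)^2 + 418(j1033) + 15120 = -1051969 + j431794
|N| = √(1058764² + 369814²) ≈ 1.1215e+06, ∠N ≈ 160.75°
|D| = √(1051969² + 431794²) ≈ 1.1371e+06, ∠D ≈ 157.68°
|G| = 1.1215e+06 / 1.1371e+06 ≈ 0.98628
Gain = 20 log₁₀(0.98628) ≈ -0.12 dB
∠G = 160.75° − 157.68° = 3.07°

-0.1 dB, 3.1°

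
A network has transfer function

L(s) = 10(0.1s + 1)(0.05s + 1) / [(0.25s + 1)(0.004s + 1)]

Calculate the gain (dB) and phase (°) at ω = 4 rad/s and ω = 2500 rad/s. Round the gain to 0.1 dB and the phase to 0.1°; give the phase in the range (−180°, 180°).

ω = 4: 17.8 dB, -12.8°; ω = 2500: 33.9 dB, 5.1°

At ω = 4 rad/s:
zero (1 + j4·0.1) = 1 + j0.4 → |·| ≈ 1.077, ∠ ≈ 21.80°
zero (1 + j4·0.05) = 1 + j0.2 → |·| ≈ 1.0198, ∠ ≈ 11.31°
pole (1 + j4·0.25) = 1 + j1 → |·| ≈ 1.4142, ∠ ≈ 45.00°
pole (1 + j4·0.004) = 1 + j0.016 → |·| ≈ 1.0001, ∠ ≈ 0.92°
|L| = 10 · 1.077 · 1.0198 / (1.4142 · 1.0001) ≈ 7.7656
Gain = 20 log₁₀(7.7656) ≈ 17.80 dB
∠L = (21.80° + 11.31°) − (45.00° + 0.92°) = -12.81°

At ω = 2500 rad/s:
zero (1 + j2500·0.1) = 1 + j250 → |·| ≈ 250, ∠ ≈ 89.77°
zero (1 + j2500·0.05) = 1 + j125 → |·| ≈ 125, ∠ ≈ 89.54°
pole (1 + j2500·0.25) = 1 + j625 → |·| ≈ 625, ∠ ≈ 89.91°
pole (1 + j2500·0.004) = 1 + j10 → |·| ≈ 10.05, ∠ ≈ 84.29°
|L| = 10 · 250 · 125 / (625 · 10.05) ≈ 49.751
Gain = 20 log₁₀(49.751) ≈ 33.94 dB
∠L = (89.77° + 89.54°) − (89.91° + 84.29°) = 5.11°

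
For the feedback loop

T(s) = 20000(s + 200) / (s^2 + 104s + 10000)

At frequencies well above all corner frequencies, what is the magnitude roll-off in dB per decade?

Each pole contributes −20 dB/decade at high frequency; each zero contributes +20 dB/decade.
Net: 1 zero(s) − 2 pole(s) → -20 dB/decade.

-20 dB/decade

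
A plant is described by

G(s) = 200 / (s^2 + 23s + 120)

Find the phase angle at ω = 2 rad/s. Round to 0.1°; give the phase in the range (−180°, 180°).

Substitute s = j2:
Numerator: 200 = 200 + j0
Denominator: (j2)^2 + 23(j2) + 120 = 116 + j46
|N| = √(200² + 0²) ≈ 200, ∠N ≈ 0.00°
|D| = √(116² + 46²) ≈ 124.79, ∠D ≈ 21.63°
∠G = 0.00° − 21.63° = -21.63°

-21.6°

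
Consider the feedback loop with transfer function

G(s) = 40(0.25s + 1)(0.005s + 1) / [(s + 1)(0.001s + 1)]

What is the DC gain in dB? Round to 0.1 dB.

32.0 dB

G(0) = 40 · 1 / 1 = 40
20 log₁₀(40) ≈ 32.04 dB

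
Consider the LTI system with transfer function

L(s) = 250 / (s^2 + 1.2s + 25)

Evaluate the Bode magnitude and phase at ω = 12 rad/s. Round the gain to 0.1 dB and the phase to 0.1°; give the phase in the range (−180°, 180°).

6.4 dB, -173.1°

At s = jω = j12:
quadratic: (j12)² + 1.2·j12 + 25 = -119 + j14.4 → |·| ≈ 119.87, ∠ ≈ 173.10°
|L| = 250 / 119.87 ≈ 2.0856
Gain = 20 log₁₀(2.0856) ≈ 6.38 dB
∠L = 0.00° − 173.10° = -173.10°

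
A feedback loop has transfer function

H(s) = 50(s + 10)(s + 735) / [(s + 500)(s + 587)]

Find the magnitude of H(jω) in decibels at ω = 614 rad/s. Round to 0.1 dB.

32.8 dB

At s = jω = j614:
zero (s+10): 10 + j614 → |·| = √(10²+614²) = √377096 ≈ 614.08, ∠ = arctan(614/10) ≈ 89.07°
zero (s+735): 735 + j614 → |·| = √(735²+614²) = √917221 ≈ 957.72, ∠ = arctan(614/735) ≈ 39.87°
pole (s+500): 500 + j614 → |·| = √(500²+614²) = √626996 ≈ 791.83, ∠ = arctan(614/500) ≈ 50.84°
pole (s+587): 587 + j614 → |·| = √(587²+614²) = √721565 ≈ 849.45, ∠ = arctan(614/587) ≈ 46.29°
|H| = 50 · 5.8812e+05 / 6.7262e+05 ≈ 43.719
Gain = 20 log₁₀(43.719) ≈ 32.81 dB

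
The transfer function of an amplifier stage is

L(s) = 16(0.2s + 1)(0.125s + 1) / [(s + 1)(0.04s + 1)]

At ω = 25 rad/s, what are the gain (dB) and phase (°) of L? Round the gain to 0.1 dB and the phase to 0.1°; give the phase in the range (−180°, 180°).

17.6 dB, 18.2°

At ω = 25 rad/s:
zero (1 + j25·0.2) = 1 + j5 → |·| ≈ 5.099, ∠ ≈ 78.69°
zero (1 + j25·0.125) = 1 + j3.125 → |·| ≈ 3.2811, ∠ ≈ 72.26°
pole (1 + j25·1) = 1 + j25 → |·| ≈ 25.02, ∠ ≈ 87.71°
pole (1 + j25·0.04) = 1 + j1 → |·| ≈ 1.4142, ∠ ≈ 45.00°
|L| = 16 · 5.099 · 3.2811 / (25.02 · 1.4142) ≈ 7.5653
Gain = 20 log₁₀(7.5653) ≈ 17.58 dB
∠L = (78.69° + 72.26°) − (87.71° + 45.00°) = 18.24°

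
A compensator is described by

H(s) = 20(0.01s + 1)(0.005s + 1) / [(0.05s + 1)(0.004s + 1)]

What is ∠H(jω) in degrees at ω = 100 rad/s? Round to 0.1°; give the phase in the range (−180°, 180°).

-28.9°

At ω = 100 rad/s:
zero (1 + j100·0.01) = 1 + j1 → |·| ≈ 1.4142, ∠ ≈ 45.00°
zero (1 + j100·0.005) = 1 + j0.5 → |·| ≈ 1.118, ∠ ≈ 26.57°
pole (1 + j100·0.05) = 1 + j5 → |·| ≈ 5.099, ∠ ≈ 78.69°
pole (1 + j100·0.004) = 1 + j0.4 → |·| ≈ 1.077, ∠ ≈ 21.80°
∠H = (45.00° + 26.57°) − (78.69° + 21.80°) = -28.92°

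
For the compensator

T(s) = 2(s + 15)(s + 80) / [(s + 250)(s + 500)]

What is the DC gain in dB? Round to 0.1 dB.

T(0) = 2·15·80 / (250·500) = 0.0192
20 log₁₀(0.0192) ≈ -34.33 dB

-34.3 dB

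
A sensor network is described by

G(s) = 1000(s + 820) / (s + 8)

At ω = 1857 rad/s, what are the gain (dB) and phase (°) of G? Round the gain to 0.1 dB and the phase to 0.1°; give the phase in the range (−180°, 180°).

60.8 dB, -23.6°

At s = jω = j1857:
zero (s+820): 820 + j1857 → |·| = √(820²+1857²) = √4120849 ≈ 2030, ∠ = arctan(1857/820) ≈ 66.18°
pole (s+8): 8 + j1857 → |·| = √(8²+1857²) = √3448513 ≈ 1857, ∠ = arctan(1857/8) ≈ 89.75°
|G| = 1000 · 2030 / 1857 ≈ 1093.2
Gain = 20 log₁₀(1093.2) ≈ 60.77 dB
∠G = 66.18° − 89.75° = -23.57°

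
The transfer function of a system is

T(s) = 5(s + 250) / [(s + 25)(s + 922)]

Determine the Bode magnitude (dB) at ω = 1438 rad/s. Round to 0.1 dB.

-50.5 dB

At s = jω = j1438:
zero (s+250): 250 + j1438 → |·| = √(250²+1438²) = √2130344 ≈ 1459.6, ∠ = arctan(1438/250) ≈ 80.14°
pole (s+25): 25 + j1438 → |·| = √(25²+1438²) = √2068469 ≈ 1438.2, ∠ = arctan(1438/25) ≈ 89.00°
pole (s+922): 922 + j1438 → |·| = √(922²+1438²) = √2917928 ≈ 1708.2, ∠ = arctan(1438/922) ≈ 57.33°
|T| = 5 · 1459.6 / 2.4567e+06 ≈ 0.0029707
Gain = 20 log₁₀(0.0029707) ≈ -50.54 dB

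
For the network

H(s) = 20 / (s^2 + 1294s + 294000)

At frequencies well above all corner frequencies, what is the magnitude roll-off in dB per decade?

-40 dB/decade

Each pole contributes −20 dB/decade at high frequency; each zero contributes +20 dB/decade.
Net: 0 zero(s) − 2 pole(s) → -40 dB/decade.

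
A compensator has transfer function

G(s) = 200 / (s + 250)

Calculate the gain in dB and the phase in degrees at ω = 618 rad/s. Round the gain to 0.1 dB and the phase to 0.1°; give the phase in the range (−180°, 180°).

Substitute s = j618:
Numerator: 200 = 200 + j0
Denominator: (j618) + 250 = 250 + j618
|N| = √(200² + 0²) ≈ 200, ∠N ≈ 0.00°
|D| = √(250² + 618²) ≈ 666.65, ∠D ≈ 67.98°
|G| = 200 / 666.65 ≈ 0.30001
Gain = 20 log₁₀(0.30001) ≈ -10.46 dB
∠G = 0.00° − 67.98° = -67.98°

-10.5 dB, -68.0°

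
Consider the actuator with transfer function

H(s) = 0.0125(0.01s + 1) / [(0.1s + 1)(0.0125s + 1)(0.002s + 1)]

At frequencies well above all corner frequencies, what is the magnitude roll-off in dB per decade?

-40 dB/decade

Each pole contributes −20 dB/decade at high frequency; each zero contributes +20 dB/decade.
Net: 1 zero(s) − 3 pole(s) → -40 dB/decade.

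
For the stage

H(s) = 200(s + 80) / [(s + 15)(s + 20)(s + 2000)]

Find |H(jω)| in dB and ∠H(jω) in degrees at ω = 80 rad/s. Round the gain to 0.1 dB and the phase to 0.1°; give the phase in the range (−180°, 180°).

-55.5 dB, -112.6°

At s = jω = j80:
zero (s+80): 80 + j80 → |·| = √(80²+80²) = √12800 ≈ 113.14, ∠ = arctan(80/80) ≈ 45.00°
pole (s+15): 15 + j80 → |·| = √(15²+80²) = √6625 ≈ 81.394, ∠ = arctan(80/15) ≈ 79.38°
pole (s+20): 20 + j80 → |·| = √(20²+80²) = √6800 ≈ 82.462, ∠ = arctan(80/20) ≈ 75.96°
pole (s+2000): 2000 + j80 → |·| = √(2000²+80²) = √4006400 ≈ 2001.6, ∠ = arctan(80/2000) ≈ 2.29°
|H| = 200 · 113.14 / 1.3435e+07 ≈ 0.0016843
Gain = 20 log₁₀(0.0016843) ≈ -55.47 dB
∠H = 45.00° − 157.63° = -112.63°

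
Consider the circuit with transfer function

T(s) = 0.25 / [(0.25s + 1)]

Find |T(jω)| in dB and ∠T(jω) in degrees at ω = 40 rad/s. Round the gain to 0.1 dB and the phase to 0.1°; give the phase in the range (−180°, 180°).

At ω = 40 rad/s:
pole (1 + j40·0.25) = 1 + j10 → |·| ≈ 10.05, ∠ ≈ 84.29°
|T| = 0.25 · 1 / (10.05) ≈ 0.024876
Gain = 20 log₁₀(0.024876) ≈ -32.08 dB
∠T = (0°) − (84.29°) = -84.29°

-32.1 dB, -84.3°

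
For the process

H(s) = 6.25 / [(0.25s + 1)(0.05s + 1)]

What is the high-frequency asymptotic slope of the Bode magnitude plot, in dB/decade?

Each pole contributes −20 dB/decade at high frequency; each zero contributes +20 dB/decade.
Net: 0 zero(s) − 2 pole(s) → -40 dB/decade.

-40 dB/decade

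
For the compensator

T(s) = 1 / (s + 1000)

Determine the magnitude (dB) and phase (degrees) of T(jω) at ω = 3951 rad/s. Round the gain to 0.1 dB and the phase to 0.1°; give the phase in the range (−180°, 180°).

-72.2 dB, -75.8°

Substitute s = j3951:
Numerator: 1 = 1 + j0
Denominator: (j3951) + 1000 = 1000 + j3951
|N| = √(1² + 0²) ≈ 1, ∠N ≈ 0.00°
|D| = √(1000² + 3951²) ≈ 4075.6, ∠D ≈ 75.80°
|T| = 1 / 4075.6 ≈ 0.00024536
Gain = 20 log₁₀(0.00024536) ≈ -72.20 dB
∠T = 0.00° − 75.80° = -75.80°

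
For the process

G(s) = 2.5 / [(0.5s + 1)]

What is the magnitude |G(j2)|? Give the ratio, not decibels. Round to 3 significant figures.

At ω = 2 rad/s:
pole (1 + j2·0.5) = 1 + j1 → |·| ≈ 1.4142, ∠ ≈ 45.00°
|G| = 2.5 · 1 / (1.4142) ≈ 1.7678

1.77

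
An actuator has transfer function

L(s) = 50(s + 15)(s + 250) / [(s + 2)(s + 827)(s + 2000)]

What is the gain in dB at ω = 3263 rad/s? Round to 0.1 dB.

-37.9 dB

At s = jω = j3263:
zero (s+15): 15 + j3263 → |·| = √(15²+3263²) = √10647394 ≈ 3263, ∠ = arctan(3263/15) ≈ 89.74°
zero (s+250): 250 + j3263 → |·| = √(250²+3263²) = √10709669 ≈ 3272.6, ∠ = arctan(3263/250) ≈ 85.62°
pole (s+2): 2 + j3263 → |·| = √(2²+3263²) = √10647173 ≈ 3263, ∠ = arctan(3263/2) ≈ 89.96°
pole (s+827): 827 + j3263 → |·| = √(827²+3263²) = √11331098 ≈ 3366.2, ∠ = arctan(3263/827) ≈ 75.78°
pole (s+2000): 2000 + j3263 → |·| = √(2000²+3263²) = √14647169 ≈ 3827.2, ∠ = arctan(3263/2000) ≈ 58.49°
|L| = 50 · 1.0678e+07 / 4.2038e+10 ≈ 0.0127
Gain = 20 log₁₀(0.0127) ≈ -37.92 dB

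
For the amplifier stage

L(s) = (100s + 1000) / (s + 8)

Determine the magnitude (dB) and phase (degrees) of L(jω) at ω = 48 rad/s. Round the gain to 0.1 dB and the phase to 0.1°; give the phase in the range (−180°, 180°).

Substitute s = j48:
Numerator: 100(j48) + 1000 = 1000 + j4800
Denominator: (j48) + 8 = 8 + j48
|N| = √(1000² + 4800²) ≈ 4903.1, ∠N ≈ 78.23°
|D| = √(8² + 48²) ≈ 48.662, ∠D ≈ 80.54°
|L| = 4903.1 / 48.662 ≈ 100.76
Gain = 20 log₁₀(100.76) ≈ 40.07 dB
∠L = 78.23° − 80.54° = -2.31°

40.1 dB, -2.3°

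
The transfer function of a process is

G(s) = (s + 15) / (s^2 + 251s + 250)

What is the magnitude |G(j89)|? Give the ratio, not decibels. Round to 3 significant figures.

Substitute s = j89:
Numerator: (j89) + 15 = 15 + j89
Denominator: (j89)^2 + 251(j89) + 250 = -7671 + j22339
|N| = √(15² + 89²) ≈ 90.255, ∠N ≈ 80.43°
|D| = √(7671² + 22339²) ≈ 23619, ∠D ≈ 108.95°
|G| = 90.255 / 23619 ≈ 0.0038213

0.00382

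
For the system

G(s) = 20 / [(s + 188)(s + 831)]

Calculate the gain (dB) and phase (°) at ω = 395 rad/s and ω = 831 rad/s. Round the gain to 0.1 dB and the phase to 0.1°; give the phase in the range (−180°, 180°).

At s = jω = j395:
pole (s+188): 188 + j395 → |·| = √(188²+395²) = √191369 ≈ 437.46, ∠ = arctan(395/188) ≈ 64.55°
pole (s+831): 831 + j395 → |·| = √(831²+395²) = √846586 ≈ 920.1, ∠ = arctan(395/831) ≈ 25.42°
|G| = 20 / 4.0251e+05 ≈ 4.9688e-05
Gain = 20 log₁₀(4.9688e-05) ≈ -86.07 dB
∠G = 0.00° − 89.97° = -89.97°

At s = jω = j831:
pole (s+188): 188 + j831 → |·| = √(188²+831²) = √725905 ≈ 852, ∠ = arctan(831/188) ≈ 77.25°
pole (s+831): 831 + j831 → |·| = √(831²+831²) = √1381122 ≈ 1175.2, ∠ = arctan(831/831) ≈ 45.00°
|G| = 20 / 1.0013e+06 ≈ 1.9974e-05
Gain = 20 log₁₀(1.9974e-05) ≈ -93.99 dB
∠G = 0.00° − 122.25° = -122.25°

ω = 395: -86.1 dB, -90.0°; ω = 831: -94.0 dB, -122.3°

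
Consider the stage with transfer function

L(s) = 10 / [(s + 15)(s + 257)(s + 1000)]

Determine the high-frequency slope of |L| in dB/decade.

-60 dB/decade

Each pole contributes −20 dB/decade at high frequency; each zero contributes +20 dB/decade.
Net: 0 zero(s) − 3 pole(s) → -60 dB/decade.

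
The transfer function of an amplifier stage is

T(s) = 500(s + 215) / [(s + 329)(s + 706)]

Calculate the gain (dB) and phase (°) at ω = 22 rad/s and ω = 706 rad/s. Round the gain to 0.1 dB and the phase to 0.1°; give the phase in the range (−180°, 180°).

At s = jω = j22:
zero (s+215): 215 + j22 → |·| = √(215²+22²) = √46709 ≈ 216.12, ∠ = arctan(22/215) ≈ 5.84°
pole (s+329): 329 + j22 → |·| = √(329²+22²) = √108725 ≈ 329.73, ∠ = arctan(22/329) ≈ 3.83°
pole (s+706): 706 + j22 → |·| = √(706²+22²) = √498920 ≈ 706.34, ∠ = arctan(22/706) ≈ 1.78°
|T| = 500 · 216.12 / 2.329e+05 ≈ 0.46398
Gain = 20 log₁₀(0.46398) ≈ -6.67 dB
∠T = 5.84° − 5.61° = 0.23°

At s = jω = j706:
zero (s+215): 215 + j706 → |·| = √(215²+706²) = √544661 ≈ 738.01, ∠ = arctan(706/215) ≈ 73.06°
pole (s+329): 329 + j706 → |·| = √(329²+706²) = √606677 ≈ 778.89, ∠ = arctan(706/329) ≈ 65.01°
pole (s+706): 706 + j706 → |·| = √(706²+706²) = √996872 ≈ 998.43, ∠ = arctan(706/706) ≈ 45.00°
|T| = 500 · 738.01 / 7.7767e+05 ≈ 0.4745
Gain = 20 log₁₀(0.4745) ≈ -6.48 dB
∠T = 73.06° − 110.01° = -36.95°

ω = 22: -6.7 dB, 0.2°; ω = 706: -6.5 dB, -37.0°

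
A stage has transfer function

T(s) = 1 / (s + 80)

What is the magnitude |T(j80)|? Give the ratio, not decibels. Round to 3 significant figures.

Substitute s = j80:
Numerator: 1 = 1 + j0
Denominator: (j80) + 80 = 80 + j80
|N| = √(1² + 0²) ≈ 1, ∠N ≈ 0.00°
|D| = √(80² + 80²) ≈ 113.14, ∠D ≈ 45.00°
|T| = 1 / 113.14 ≈ 0.0088386

0.00884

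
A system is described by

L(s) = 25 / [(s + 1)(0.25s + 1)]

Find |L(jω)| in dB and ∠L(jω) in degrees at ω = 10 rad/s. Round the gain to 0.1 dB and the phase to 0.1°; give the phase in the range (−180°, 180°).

At ω = 10 rad/s:
pole (1 + j10·1) = 1 + j10 → |·| ≈ 10.05, ∠ ≈ 84.29°
pole (1 + j10·0.25) = 1 + j2.5 → |·| ≈ 2.6926, ∠ ≈ 68.20°
|L| = 25 · 1 / (10.05 · 2.6926) ≈ 0.92385
Gain = 20 log₁₀(0.92385) ≈ -0.69 dB
∠L = (0°) − (84.29° + 68.20°) = -152.49°

-0.7 dB, -152.5°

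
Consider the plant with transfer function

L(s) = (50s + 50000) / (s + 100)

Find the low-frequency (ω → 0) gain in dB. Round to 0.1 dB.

L(0) = 50000 / 100 = 500
20 log₁₀(500) ≈ 53.98 dB

54.0 dB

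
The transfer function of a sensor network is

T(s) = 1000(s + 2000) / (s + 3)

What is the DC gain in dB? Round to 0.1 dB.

T(0) = 1000·2000 / (3) ≈ 6.6667e+05
20 log₁₀(6.6667e+05) ≈ 116.48 dB

116.5 dB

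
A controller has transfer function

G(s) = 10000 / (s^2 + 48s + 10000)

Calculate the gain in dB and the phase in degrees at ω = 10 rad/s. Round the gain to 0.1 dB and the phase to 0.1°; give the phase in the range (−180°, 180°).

0.1 dB, -2.8°

At s = jω = j10:
quadratic: (j10)² + 48·j10 + 10000 = 9900 + j480 → |·| ≈ 9911.6, ∠ ≈ 2.78°
|G| = 10000 / 9911.6 ≈ 1.0089
Gain = 20 log₁₀(1.0089) ≈ 0.08 dB
∠G = 0.00° − 2.78° = -2.78°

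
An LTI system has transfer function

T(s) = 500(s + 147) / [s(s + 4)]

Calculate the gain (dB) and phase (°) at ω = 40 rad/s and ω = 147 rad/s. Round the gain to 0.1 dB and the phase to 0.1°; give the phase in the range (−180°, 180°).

At s = jω = j40:
zero (s+147): 147 + j40 → |·| = √(147²+40²) = √23209 ≈ 152.35, ∠ = arctan(40/147) ≈ 15.22°
pole (s+4): 4 + j40 → |·| = √(4²+40²) = √1616 ≈ 40.2, ∠ = arctan(40/4) ≈ 84.29°
pole at origin: |s| = 40, ∠ = 90.00° (in denominator)
|T| = 500 · 152.35 / 1608 ≈ 47.373
Gain = 20 log₁₀(47.373) ≈ 33.51 dB
∠T = 15.22° − 174.29° = -159.07°

At s = jω = j147:
zero (s+147): 147 + j147 → |·| = √(147²+147²) = √43218 ≈ 207.89, ∠ = arctan(147/147) ≈ 45.00°
pole (s+4): 4 + j147 → |·| = √(4²+147²) = √21625 ≈ 147.05, ∠ = arctan(147/4) ≈ 88.44°
pole at origin: |s| = 147, ∠ = 90.00° (in denominator)
|T| = 500 · 207.89 / 21616 ≈ 4.8087
Gain = 20 log₁₀(4.8087) ≈ 13.64 dB
∠T = 45.00° − 178.44° = -133.44°

ω = 40: 33.5 dB, -159.1°; ω = 147: 13.6 dB, -133.4°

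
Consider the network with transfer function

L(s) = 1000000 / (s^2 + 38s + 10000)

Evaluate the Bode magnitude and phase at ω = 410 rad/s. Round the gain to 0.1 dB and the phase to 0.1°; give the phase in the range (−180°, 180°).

At s = jω = j410:
quadratic: (j410)² + 38·j410 + 10000 = -158100 + j15580 → |·| ≈ 1.5887e+05, ∠ ≈ 174.37°
|L| = 1000000 / 1.5887e+05 ≈ 6.2945
Gain = 20 log₁₀(6.2945) ≈ 15.98 dB
∠L = 0.00° − 174.37° = -174.37°

16.0 dB, -174.4°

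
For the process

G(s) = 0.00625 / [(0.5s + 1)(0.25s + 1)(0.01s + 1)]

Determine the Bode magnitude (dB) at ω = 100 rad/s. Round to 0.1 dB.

-109.0 dB

At ω = 100 rad/s:
pole (1 + j100·0.5) = 1 + j50 → |·| ≈ 50.01, ∠ ≈ 88.85°
pole (1 + j100·0.25) = 1 + j25 → |·| ≈ 25.02, ∠ ≈ 87.71°
pole (1 + j100·0.01) = 1 + j1 → |·| ≈ 1.4142, ∠ ≈ 45.00°
|G| = 0.00625 · 1 / (50.01 · 25.02 · 1.4142) ≈ 3.532e-06
Gain = 20 log₁₀(3.532e-06) ≈ -109.04 dB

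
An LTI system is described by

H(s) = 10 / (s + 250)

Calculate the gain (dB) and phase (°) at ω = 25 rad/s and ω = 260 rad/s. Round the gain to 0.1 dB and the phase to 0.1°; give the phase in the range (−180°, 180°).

ω = 25: -28.0 dB, -5.7°; ω = 260: -31.1 dB, -46.1°

At s = jω = j25:
pole (s+250): 250 + j25 → |·| = √(250²+25²) = √63125 ≈ 251.25, ∠ = arctan(25/250) ≈ 5.71°
|H| = 10 / 251.25 ≈ 0.039801
Gain = 20 log₁₀(0.039801) ≈ -28.00 dB
∠H = 0.00° − 5.71° = -5.71°

At s = jω = j260:
pole (s+250): 250 + j260 → |·| = √(250²+260²) = √130100 ≈ 360.69, ∠ = arctan(260/250) ≈ 46.12°
|H| = 10 / 360.69 ≈ 0.027725
Gain = 20 log₁₀(0.027725) ≈ -31.14 dB
∠H = 0.00° − 46.12° = -46.12°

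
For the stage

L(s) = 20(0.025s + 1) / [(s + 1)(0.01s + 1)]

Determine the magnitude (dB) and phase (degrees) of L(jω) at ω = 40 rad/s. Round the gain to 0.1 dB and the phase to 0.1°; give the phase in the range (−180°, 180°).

At ω = 40 rad/s:
zero (1 + j40·0.025) = 1 + j1 → |·| ≈ 1.4142, ∠ ≈ 45.00°
pole (1 + j40·1) = 1 + j40 → |·| ≈ 40.012, ∠ ≈ 88.57°
pole (1 + j40·0.01) = 1 + j0.4 → |·| ≈ 1.077, ∠ ≈ 21.80°
|L| = 20 · 1.4142 / (40.012 · 1.077) ≈ 0.65635
Gain = 20 log₁₀(0.65635) ≈ -3.66 dB
∠L = (45.00°) − (88.57° + 21.80°) = -65.37°

-3.7 dB, -65.4°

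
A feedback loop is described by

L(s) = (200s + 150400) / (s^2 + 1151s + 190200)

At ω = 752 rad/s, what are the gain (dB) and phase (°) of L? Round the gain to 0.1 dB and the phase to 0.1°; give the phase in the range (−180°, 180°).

-12.9 dB, -68.4°

Substitute s = j752:
Numerator: 200(j752) + 150400 = 150400 + j150400
Denominator: (j752)^2 + 1151(j752) + 190200 = -375304 + j865552
|N| = √(150400² + 150400²) ≈ 2.127e+05, ∠N ≈ 45.00°
|D| = √(375304² + 865552²) ≈ 9.4342e+05, ∠D ≈ 113.44°
|L| = 2.127e+05 / 9.4342e+05 ≈ 0.22546
Gain = 20 log₁₀(0.22546) ≈ -12.94 dB
∠L = 45.00° − 113.44° = -68.44°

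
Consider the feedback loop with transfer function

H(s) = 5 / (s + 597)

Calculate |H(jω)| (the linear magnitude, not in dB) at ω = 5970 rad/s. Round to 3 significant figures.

0.000833

At s = jω = j5970:
pole (s+597): 597 + j5970 → |·| = √(597²+5970²) = √35997309 ≈ 5999.8, ∠ = arctan(5970/597) ≈ 84.29°
|H| = 5 / 5999.8 ≈ 0.00083336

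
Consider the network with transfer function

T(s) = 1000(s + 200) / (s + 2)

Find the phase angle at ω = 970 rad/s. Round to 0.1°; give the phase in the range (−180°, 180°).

At s = jω = j970:
zero (s+200): 200 + j970 → |·| = √(200²+970²) = √980900 ≈ 990.4, ∠ = arctan(970/200) ≈ 78.35°
pole (s+2): 2 + j970 → |·| = √(2²+970²) = √940904 ≈ 970, ∠ = arctan(970/2) ≈ 89.88°
∠T = 78.35° − 89.88° = -11.53°

-11.5°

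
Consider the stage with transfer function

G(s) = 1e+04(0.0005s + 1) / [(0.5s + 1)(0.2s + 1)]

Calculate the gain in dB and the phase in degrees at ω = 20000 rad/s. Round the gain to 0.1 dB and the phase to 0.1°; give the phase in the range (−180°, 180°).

-52.0 dB, -95.7°

At ω = 20000 rad/s:
zero (1 + j20000·0.0005) = 1 + j10 → |·| ≈ 10.05, ∠ ≈ 84.29°
pole (1 + j20000·0.5) = 1 + j10000 → |·| ≈ 10000, ∠ ≈ 89.99°
pole (1 + j20000·0.2) = 1 + j4000 → |·| ≈ 4000, ∠ ≈ 89.99°
|G| = 1e+04 · 10.05 / (10000 · 4000) ≈ 0.0025125
Gain = 20 log₁₀(0.0025125) ≈ -52.00 dB
∠G = (84.29°) − (89.99° + 89.99°) = -95.69°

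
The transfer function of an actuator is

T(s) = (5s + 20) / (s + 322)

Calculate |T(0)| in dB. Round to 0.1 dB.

-24.1 dB

T(0) = 20 / 322 ≈ 0.062112
20 log₁₀(0.062112) ≈ -24.14 dB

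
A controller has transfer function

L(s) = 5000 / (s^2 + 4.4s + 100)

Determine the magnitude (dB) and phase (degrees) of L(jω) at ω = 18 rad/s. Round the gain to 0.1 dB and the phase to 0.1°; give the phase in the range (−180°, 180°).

26.5 dB, -160.5°

At s = jω = j18:
quadratic: (j18)² + 4.4·j18 + 100 = -224 + j79.2 → |·| ≈ 237.59, ∠ ≈ 160.53°
|L| = 5000 / 237.59 ≈ 21.045
Gain = 20 log₁₀(21.045) ≈ 26.46 dB
∠L = 0.00° − 160.53° = -160.53°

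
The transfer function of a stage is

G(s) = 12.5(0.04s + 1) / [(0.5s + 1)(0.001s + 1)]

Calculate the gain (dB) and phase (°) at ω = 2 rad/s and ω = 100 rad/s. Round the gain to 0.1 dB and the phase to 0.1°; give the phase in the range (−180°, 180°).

ω = 2: 19.0 dB, -40.5°; ω = 100: 0.2 dB, -18.6°

At ω = 2 rad/s:
zero (1 + j2·0.04) = 1 + j0.08 → |·| ≈ 1.0032, ∠ ≈ 4.57°
pole (1 + j2·0.5) = 1 + j1 → |·| ≈ 1.4142, ∠ ≈ 45.00°
pole (1 + j2·0.001) = 1 + j0.002 → |·| ≈ 1, ∠ ≈ 0.11°
|G| = 12.5 · 1.0032 / (1.4142 · 1) ≈ 8.8672
Gain = 20 log₁₀(8.8672) ≈ 18.96 dB
∠G = (4.57°) − (45.00° + 0.11°) = -40.54°

At ω = 100 rad/s:
zero (1 + j100·0.04) = 1 + j4 → |·| ≈ 4.1231, ∠ ≈ 75.96°
pole (1 + j100·0.5) = 1 + j50 → |·| ≈ 50.01, ∠ ≈ 88.85°
pole (1 + j100·0.001) = 1 + j0.1 → |·| ≈ 1.005, ∠ ≈ 5.71°
|G| = 12.5 · 4.1231 / (50.01 · 1.005) ≈ 1.0254
Gain = 20 log₁₀(1.0254) ≈ 0.22 dB
∠G = (75.96°) − (88.85° + 5.71°) = -18.60°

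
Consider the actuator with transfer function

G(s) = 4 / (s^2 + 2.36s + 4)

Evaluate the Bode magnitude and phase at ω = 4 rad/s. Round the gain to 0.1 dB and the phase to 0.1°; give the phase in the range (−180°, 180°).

-11.6 dB, -141.8°

At s = jω = j4:
quadratic: (j4)² + 2.36·j4 + 4 = -12 + j9.44 → |·| ≈ 15.268, ∠ ≈ 141.81°
|G| = 4 / 15.268 ≈ 0.26199
Gain = 20 log₁₀(0.26199) ≈ -11.63 dB
∠G = 0.00° − 141.81° = -141.81°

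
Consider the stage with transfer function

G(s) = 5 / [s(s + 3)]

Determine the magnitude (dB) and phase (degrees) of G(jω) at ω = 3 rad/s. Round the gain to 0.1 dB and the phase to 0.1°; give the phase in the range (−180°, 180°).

At s = jω = j3:
pole (s+3): 3 + j3 → |·| = √(3²+3²) = √18 ≈ 4.2426, ∠ = arctan(3/3) ≈ 45.00°
pole at origin: |s| = 3, ∠ = 90.00° (in denominator)
|G| = 5 / 12.728 ≈ 0.39283
Gain = 20 log₁₀(0.39283) ≈ -8.12 dB
∠G = 0.00° − 135.00° = -135.00°

-8.1 dB, -135.0°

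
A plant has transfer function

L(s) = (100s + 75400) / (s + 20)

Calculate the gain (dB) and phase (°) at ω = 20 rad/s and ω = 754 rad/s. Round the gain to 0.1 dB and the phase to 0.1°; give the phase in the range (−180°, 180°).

Substitute s = j20:
Numerator: 100(j20) + 75400 = 75400 + j2000
Denominator: (j20) + 20 = 20 + j20
|N| = √(75400² + 2000²) ≈ 75427, ∠N ≈ 1.52°
|D| = √(20² + 20²) ≈ 28.284, ∠D ≈ 45.00°
|L| = 75427 / 28.284 ≈ 2666.8
Gain = 20 log₁₀(2666.8) ≈ 68.52 dB
∠L = 1.52° − 45.00° = -43.48°

Substitute s = j754:
Numerator: 100(j754) + 75400 = 75400 + j75400
Denominator: (j754) + 20 = 20 + j754
|N| = √(75400² + 75400²) ≈ 1.0663e+05, ∠N ≈ 45.00°
|D| = √(20² + 754²) ≈ 754.27, ∠D ≈ 88.48°
|L| = 1.0663e+05 / 754.27 ≈ 141.37
Gain = 20 log₁₀(141.37) ≈ 43.01 dB
∠L = 45.00° − 88.48° = -43.48°

ω = 20: 68.5 dB, -43.5°; ω = 754: 43.0 dB, -43.5°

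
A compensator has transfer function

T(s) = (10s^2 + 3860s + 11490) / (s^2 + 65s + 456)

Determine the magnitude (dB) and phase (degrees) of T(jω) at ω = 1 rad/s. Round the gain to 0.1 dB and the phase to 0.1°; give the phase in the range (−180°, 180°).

Substitute s = j1:
Numerator: 10(j1)^2 + 3860(j1) + 11490 = 11480 + j3860
Denominator: (j1)^2 + 65(j1) + 456 = 455 + j65
|N| = √(11480² + 3860²) ≈ 12112, ∠N ≈ 18.58°
|D| = √(455² + 65²) ≈ 459.62, ∠D ≈ 8.13°
|T| = 12112 / 459.62 ≈ 26.352
Gain = 20 log₁₀(26.352) ≈ 28.42 dB
∠T = 18.58° − 8.13° = 10.45°

28.4 dB, 10.5°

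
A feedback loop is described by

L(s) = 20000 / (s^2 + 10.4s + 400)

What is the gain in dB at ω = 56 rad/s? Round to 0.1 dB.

17.1 dB

At s = jω = j56:
quadratic: (j56)² + 10.4·j56 + 400 = -2736 + j582.4 → |·| ≈ 2797.3, ∠ ≈ 167.98°
|L| = 20000 / 2797.3 ≈ 7.1498
Gain = 20 log₁₀(7.1498) ≈ 17.09 dB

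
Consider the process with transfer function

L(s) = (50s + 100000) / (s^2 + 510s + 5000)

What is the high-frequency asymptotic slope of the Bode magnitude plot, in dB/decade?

Each pole contributes −20 dB/decade at high frequency; each zero contributes +20 dB/decade.
Net: 1 zero(s) − 2 pole(s) → -20 dB/decade.

-20 dB/decade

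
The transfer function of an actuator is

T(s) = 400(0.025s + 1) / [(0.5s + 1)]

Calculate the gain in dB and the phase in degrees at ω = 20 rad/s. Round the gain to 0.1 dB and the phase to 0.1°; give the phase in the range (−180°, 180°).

At ω = 20 rad/s:
zero (1 + j20·0.025) = 1 + j0.5 → |·| ≈ 1.118, ∠ ≈ 26.57°
pole (1 + j20·0.5) = 1 + j10 → |·| ≈ 10.05, ∠ ≈ 84.29°
|T| = 400 · 1.118 / (10.05) ≈ 44.498
Gain = 20 log₁₀(44.498) ≈ 32.97 dB
∠T = (26.57°) − (84.29°) = -57.72°

33.0 dB, -57.7°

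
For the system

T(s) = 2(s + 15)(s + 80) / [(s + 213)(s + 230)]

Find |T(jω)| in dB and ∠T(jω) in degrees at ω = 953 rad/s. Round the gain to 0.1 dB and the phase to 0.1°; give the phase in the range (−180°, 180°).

At s = jω = j953:
zero (s+15): 15 + j953 → |·| = √(15²+953²) = √908434 ≈ 953.12, ∠ = arctan(953/15) ≈ 89.10°
zero (s+80): 80 + j953 → |·| = √(80²+953²) = √914609 ≈ 956.35, ∠ = arctan(953/80) ≈ 85.20°
pole (s+213): 213 + j953 → |·| = √(213²+953²) = √953578 ≈ 976.51, ∠ = arctan(953/213) ≈ 77.40°
pole (s+230): 230 + j953 → |·| = √(230²+953²) = √961109 ≈ 980.36, ∠ = arctan(953/230) ≈ 76.43°
|T| = 2 · 9.1152e+05 / 9.5733e+05 ≈ 1.9043
Gain = 20 log₁₀(1.9043) ≈ 5.59 dB
∠T = 174.30° − 153.83° = 20.47°

5.6 dB, 20.5°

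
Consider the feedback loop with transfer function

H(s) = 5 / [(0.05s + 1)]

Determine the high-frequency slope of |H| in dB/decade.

Each pole contributes −20 dB/decade at high frequency; each zero contributes +20 dB/decade.
Net: 0 zero(s) − 1 pole(s) → -20 dB/decade.

-20 dB/decade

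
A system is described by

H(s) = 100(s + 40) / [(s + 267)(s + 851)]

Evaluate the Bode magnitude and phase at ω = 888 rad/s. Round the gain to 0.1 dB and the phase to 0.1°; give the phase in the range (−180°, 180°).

At s = jω = j888:
zero (s+40): 40 + j888 → |·| = √(40²+888²) = √790144 ≈ 888.9, ∠ = arctan(888/40) ≈ 87.42°
pole (s+267): 267 + j888 → |·| = √(267²+888²) = √859833 ≈ 927.27, ∠ = arctan(888/267) ≈ 73.27°
pole (s+851): 851 + j888 → |·| = √(851²+888²) = √1512745 ≈ 1229.9, ∠ = arctan(888/851) ≈ 46.22°
|H| = 100 · 888.9 / 1.1404e+06 ≈ 0.077946
Gain = 20 log₁₀(0.077946) ≈ -22.16 dB
∠H = 87.42° − 119.49° = -32.07°

-22.2 dB, -32.1°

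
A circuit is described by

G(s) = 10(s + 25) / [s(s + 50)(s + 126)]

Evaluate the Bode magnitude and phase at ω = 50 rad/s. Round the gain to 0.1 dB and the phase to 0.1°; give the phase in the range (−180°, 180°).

At s = jω = j50:
zero (s+25): 25 + j50 → |·| = √(25²+50²) = √3125 ≈ 55.902, ∠ = arctan(50/25) ≈ 63.43°
pole (s+50): 50 + j50 → |·| = √(50²+50²) = √5000 ≈ 70.711, ∠ = arctan(50/50) ≈ 45.00°
pole (s+126): 126 + j50 → |·| = √(126²+50²) = √18376 ≈ 135.56, ∠ = arctan(50/126) ≈ 21.64°
pole at origin: |s| = 50, ∠ = 90.00° (in denominator)
|G| = 10 · 55.902 / 4.7928e+05 ≈ 0.0011664
Gain = 20 log₁₀(0.0011664) ≈ -58.66 dB
∠G = 63.43° − 156.64° = -93.21°

-58.7 dB, -93.2°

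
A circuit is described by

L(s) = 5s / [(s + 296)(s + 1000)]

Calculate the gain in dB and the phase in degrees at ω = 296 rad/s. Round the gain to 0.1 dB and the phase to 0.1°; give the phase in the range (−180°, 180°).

At s = jω = j296:
zero at origin: s = j296 → |·| = 296, ∠ = 90.00°
pole (s+296): 296 + j296 → |·| = √(296²+296²) = √175232 ≈ 418.61, ∠ = arctan(296/296) ≈ 45.00°
pole (s+1000): 1000 + j296 → |·| = √(1000²+296²) = √1087616 ≈ 1042.9, ∠ = arctan(296/1000) ≈ 16.49°
|L| = 5 · 296 / 4.3657e+05 ≈ 0.0033901
Gain = 20 log₁₀(0.0033901) ≈ -49.40 dB
∠L = 90.00° − 61.49° = 28.51°

-49.4 dB, 28.5°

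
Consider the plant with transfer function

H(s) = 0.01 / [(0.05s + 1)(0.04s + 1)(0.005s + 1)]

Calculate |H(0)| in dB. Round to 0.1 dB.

H(0) = 0.01 · 1 / 1 = 0.01
20 log₁₀(0.01) ≈ -40.00 dB

-40.0 dB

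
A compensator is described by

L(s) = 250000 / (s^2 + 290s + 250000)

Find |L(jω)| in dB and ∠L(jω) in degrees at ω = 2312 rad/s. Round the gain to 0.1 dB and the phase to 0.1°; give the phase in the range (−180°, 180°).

At s = jω = j2312:
quadratic: (j2312)² + 290·j2312 + 250000 = -5095344 + j670480 → |·| ≈ 5.1393e+06, ∠ ≈ 172.50°
|L| = 250000 / 5.1393e+06 ≈ 0.048645
Gain = 20 log₁₀(0.048645) ≈ -26.26 dB
∠L = 0.00° − 172.50° = -172.50°

-26.3 dB, -172.5°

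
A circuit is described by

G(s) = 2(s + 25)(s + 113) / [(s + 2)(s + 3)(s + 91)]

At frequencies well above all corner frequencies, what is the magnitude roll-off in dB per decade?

-20 dB/decade

Each pole contributes −20 dB/decade at high frequency; each zero contributes +20 dB/decade.
Net: 2 zero(s) − 3 pole(s) → -20 dB/decade.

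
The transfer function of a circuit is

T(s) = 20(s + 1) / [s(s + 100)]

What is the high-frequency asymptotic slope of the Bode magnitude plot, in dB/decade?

-20 dB/decade

Each pole contributes −20 dB/decade at high frequency; each zero contributes +20 dB/decade.
Net: 1 zero(s) − 2 pole(s) → -20 dB/decade.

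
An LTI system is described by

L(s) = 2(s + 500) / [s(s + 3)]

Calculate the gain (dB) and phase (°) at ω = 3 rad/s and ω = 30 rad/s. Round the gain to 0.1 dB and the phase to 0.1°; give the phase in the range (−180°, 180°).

At s = jω = j3:
zero (s+500): 500 + j3 → |·| = √(500²+3²) = √250009 ≈ 500.01, ∠ = arctan(3/500) ≈ 0.34°
pole (s+3): 3 + j3 → |·| = √(3²+3²) = √18 ≈ 4.2426, ∠ = arctan(3/3) ≈ 45.00°
pole at origin: |s| = 3, ∠ = 90.00° (in denominator)
|L| = 2 · 500.01 / 12.728 ≈ 78.569
Gain = 20 log₁₀(78.569) ≈ 37.91 dB
∠L = 0.34° − 135.00° = -134.66°

At s = jω = j30:
zero (s+500): 500 + j30 → |·| = √(500²+30²) = √250900 ≈ 500.9, ∠ = arctan(30/500) ≈ 3.43°
pole (s+3): 3 + j30 → |·| = √(3²+30²) = √909 ≈ 30.15, ∠ = arctan(30/3) ≈ 84.29°
pole at origin: |s| = 30, ∠ = 90.00° (in denominator)
|L| = 2 · 500.9 / 904.5 ≈ 1.1076
Gain = 20 log₁₀(1.1076) ≈ 0.89 dB
∠L = 3.43° − 174.29° = -170.86°

ω = 3: 37.9 dB, -134.7°; ω = 30: 0.9 dB, -170.9°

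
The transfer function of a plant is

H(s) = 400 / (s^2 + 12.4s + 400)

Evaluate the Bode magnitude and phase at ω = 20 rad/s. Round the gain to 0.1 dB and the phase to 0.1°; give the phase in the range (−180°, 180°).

At s = jω = j20:
quadratic: (j20)² + 12.4·j20 + 400 = 0 + j248 → |·| ≈ 248, ∠ ≈ 90.00°
|H| = 400 / 248 ≈ 1.6129
Gain = 20 log₁₀(1.6129) ≈ 4.15 dB
∠H = 0.00° − 90.00° = -90.00°

4.2 dB, -90.0°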